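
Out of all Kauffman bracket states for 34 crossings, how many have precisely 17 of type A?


We choose which 17 of 34 crossings get A-smoothings.
C(34, 17) = 34! / (17! * 17!)
= 2333606220

2333606220


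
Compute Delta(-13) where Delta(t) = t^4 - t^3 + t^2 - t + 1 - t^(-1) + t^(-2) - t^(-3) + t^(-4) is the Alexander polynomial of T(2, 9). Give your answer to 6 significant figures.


Substituting t = -13 into Delta(t) = t^4 - t^3 + t^2 - t + 1 - t^(-1) + t^(-2) - t^(-3) + t^(-4):
Term values: (28561) + (2197) + (169) + (13) + (1) + (0.0769231) + (0.00591716) + (0.000455166) + (3.50128e-05)
Sum = 30941.08333
Rounded to 6 significant figures: 30941.1

30941.1


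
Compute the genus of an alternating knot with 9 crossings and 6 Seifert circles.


For alternating knots, g = (c - s + 1)/2.
= (9 - 6 + 1)/2
= 4/2 = 2

2


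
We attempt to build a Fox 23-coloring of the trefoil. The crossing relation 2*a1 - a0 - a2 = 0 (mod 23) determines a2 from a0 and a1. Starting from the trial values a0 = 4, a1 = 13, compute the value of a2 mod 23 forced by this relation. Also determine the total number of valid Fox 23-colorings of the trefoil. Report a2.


Step 1: Apply the given crossing relation 2*a1 - a0 - a2 = 0 (mod 23).
  a2 = 2*a1 - a0 mod 23
  a2 = 2*13 - 4 mod 23
  a2 = 26 - 4 mod 23
  a2 = 22 mod 23 = 22
Step 2: The trefoil has determinant 3.
  Number of Fox p-colorings (p prime) is p^2 if p = 3, else p.
  Since 23 does not divide 3, only trivial (constant) colorings exist.
  (So the trial a0 = 4, a1 = 13 with a0 != a1 does NOT extend to a valid coloring of the whole trefoil: the other two crossing relations require 3*(a1 - a0) = 0 (mod 23), which fails.)
  Total colorings = 23
Step 3: a2 = 22, total Fox 23-colorings = 23

22


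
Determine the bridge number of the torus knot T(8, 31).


The bridge number of T(p,q) is min(p,q).
min(8, 31) = 8

8


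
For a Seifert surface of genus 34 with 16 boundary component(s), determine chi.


chi = 2 - 2g - b
= 2 - 2*34 - 16
= 2 - 68 - 16 = -82

-82


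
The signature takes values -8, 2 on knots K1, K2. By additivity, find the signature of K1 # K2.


The signature is additive under connected sum.
signature(K1 # K2) = (-8) + (2)
= -6

-6


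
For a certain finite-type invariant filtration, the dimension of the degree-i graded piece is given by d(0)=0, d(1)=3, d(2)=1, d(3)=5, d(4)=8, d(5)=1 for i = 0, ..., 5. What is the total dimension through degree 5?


Total dimension = d(0) + d(1) + ... + d(5)
= 0 + 3 + 1 + 5 + 8 + 1
= 18

18


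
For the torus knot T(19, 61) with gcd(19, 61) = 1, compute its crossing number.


For a torus knot T(p, q) with gcd(p,q)=1,
the crossing number is min(p*(q-1), q*(p-1)).
p*(q-1) = 19*60 = 1140
q*(p-1) = 61*18 = 1098
min(1140, 1098) = 1098

1098


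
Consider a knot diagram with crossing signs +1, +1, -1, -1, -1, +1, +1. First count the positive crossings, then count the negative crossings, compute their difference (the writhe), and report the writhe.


Step 1: Count positive crossings (+1).
Positive crossings: 4
Step 2: Count negative crossings (-1).
Negative crossings: 3
Step 3: Writhe = (positive) - (negative)
w = 4 - 3 = 1
Step 4: |w| = 1, and w is positive

1


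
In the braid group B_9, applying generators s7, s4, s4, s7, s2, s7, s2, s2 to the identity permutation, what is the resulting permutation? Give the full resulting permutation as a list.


Starting with identity [1, 2, 3, 4, 5, 6, 7, 8, 9].
Apply generators in sequence:
  After s7: [1, 2, 3, 4, 5, 6, 8, 7, 9]
  After s4: [1, 2, 3, 5, 4, 6, 8, 7, 9]
  After s4: [1, 2, 3, 4, 5, 6, 8, 7, 9]
  After s7: [1, 2, 3, 4, 5, 6, 7, 8, 9]
  After s2: [1, 3, 2, 4, 5, 6, 7, 8, 9]
  After s7: [1, 3, 2, 4, 5, 6, 8, 7, 9]
  After s2: [1, 2, 3, 4, 5, 6, 8, 7, 9]
  After s2: [1, 3, 2, 4, 5, 6, 8, 7, 9]
Final permutation: [1, 3, 2, 4, 5, 6, 8, 7, 9]

[1, 3, 2, 4, 5, 6, 8, 7, 9]


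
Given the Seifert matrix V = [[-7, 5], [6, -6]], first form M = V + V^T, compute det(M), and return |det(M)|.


Step 1: Form V + V^T where V = [[-7, 5], [6, -6]]
  V^T = [[-7, 6], [5, -6]]
  V + V^T = [[-14, 11], [11, -12]]
Step 2: det(V + V^T) = (-14)*(-12) - 11*11
  = 168 - 121 = 47
Step 3: Knot determinant = |det(V + V^T)| = |47| = 47

47


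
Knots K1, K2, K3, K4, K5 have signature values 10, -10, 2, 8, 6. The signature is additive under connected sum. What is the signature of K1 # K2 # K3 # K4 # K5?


The signature is additive under connected sum.
signature(K1 # K2 # K3 # K4 # K5) = (10) + (-10) + (2) + (8) + (6)
= 16

16


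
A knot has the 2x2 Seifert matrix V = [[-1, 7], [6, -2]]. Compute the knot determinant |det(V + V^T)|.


Step 1: Form V + V^T where V = [[-1, 7], [6, -2]]
  V^T = [[-1, 6], [7, -2]]
  V + V^T = [[-2, 13], [13, -4]]
Step 2: det(V + V^T) = (-2)*(-4) - 13*13
  = 8 - 169 = -161
Step 3: Knot determinant = |det(V + V^T)| = |-161| = 161

161


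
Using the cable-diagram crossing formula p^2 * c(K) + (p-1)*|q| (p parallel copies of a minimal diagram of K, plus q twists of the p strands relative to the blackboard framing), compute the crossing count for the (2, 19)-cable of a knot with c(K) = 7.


Step 1: Each of the c(K) crossings of the companion diagram becomes p*p = p^2 crossings among the p parallel strands, and each of the |q| twists s_1 s_2 ... s_(p-1) adds (p-1) crossings.
  Crossings = p^2 * c(K) + (p-1)*|q|
Step 2: = 2^2 * 7 + (2-1)*19
Step 3: = 4*7 + 1*19
Step 4: = 28 + 19 = 47

47


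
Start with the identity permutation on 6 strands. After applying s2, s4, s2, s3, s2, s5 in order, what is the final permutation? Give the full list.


Starting with identity [1, 2, 3, 4, 5, 6].
Apply generators in sequence:
  After s2: [1, 3, 2, 4, 5, 6]
  After s4: [1, 3, 2, 5, 4, 6]
  After s2: [1, 2, 3, 5, 4, 6]
  After s3: [1, 2, 5, 3, 4, 6]
  After s2: [1, 5, 2, 3, 4, 6]
  After s5: [1, 5, 2, 3, 6, 4]
Final permutation: [1, 5, 2, 3, 6, 4]

[1, 5, 2, 3, 6, 4]


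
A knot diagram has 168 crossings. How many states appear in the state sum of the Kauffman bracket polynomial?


Each crossing contributes 2 choices (A-smoothing or B-smoothing).
Total states = 2^168 = 374144419156711147060143317175368453031918731001856

374144419156711147060143317175368453031918731001856


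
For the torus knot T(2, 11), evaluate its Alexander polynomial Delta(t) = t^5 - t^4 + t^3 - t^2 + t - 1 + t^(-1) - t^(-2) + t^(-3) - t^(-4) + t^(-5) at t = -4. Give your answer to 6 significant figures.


Substituting t = -4 into Delta(t) = t^5 - t^4 + t^3 - t^2 + t - 1 + t^(-1) - t^(-2) + t^(-3) - t^(-4) + t^(-5):
Term values: (-1024) + (-256) + (-64) + (-16) + (-4) + (-1) + (-0.25) + (-0.0625) + (-0.015625) + (-0.00390625) + (-0.000976562)
Sum = -1365.333008
Rounded to 6 significant figures: -1365.33

-1365.33


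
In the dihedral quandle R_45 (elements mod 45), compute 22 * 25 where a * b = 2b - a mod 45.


22 * 25 = 2*25 - 22 mod 45
= 50 - 22 mod 45
= 28 mod 45 = 28

28


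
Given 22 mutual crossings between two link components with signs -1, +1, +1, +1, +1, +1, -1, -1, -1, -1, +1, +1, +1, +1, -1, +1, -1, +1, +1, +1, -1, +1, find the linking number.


Step 1: Count positive crossings: 14
Step 2: Count negative crossings: 8
Step 3: Sum of signs = 14 - 8 = 6
Step 4: Linking number = sum/2 = 6/2 = 3

3


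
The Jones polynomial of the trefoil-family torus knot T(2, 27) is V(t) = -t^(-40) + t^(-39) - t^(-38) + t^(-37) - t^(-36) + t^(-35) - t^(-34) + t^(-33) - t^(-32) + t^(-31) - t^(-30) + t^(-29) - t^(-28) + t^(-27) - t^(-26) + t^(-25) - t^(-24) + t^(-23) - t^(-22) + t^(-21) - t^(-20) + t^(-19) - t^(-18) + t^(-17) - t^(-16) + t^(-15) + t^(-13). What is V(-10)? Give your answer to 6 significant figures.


Substituting t = -10 into V(t) = -t^(-40) + t^(-39) - t^(-38) + t^(-37) - t^(-36) + t^(-35) - t^(-34) + t^(-33) - t^(-32) + t^(-31) - t^(-30) + t^(-29) - t^(-28) + t^(-27) - t^(-26) + t^(-25) - t^(-24) + t^(-23) - t^(-22) + t^(-21) - t^(-20) + t^(-19) - t^(-18) + t^(-17) - t^(-16) + t^(-15) + t^(-13):
  (-)t^(-40) = -1e-40
  (+)t^(-39) = -1e-39
  (-)t^(-38) = -1e-38
  (+)t^(-37) = -1e-37
  (-)t^(-36) = -1e-36
  (+)t^(-35) = -1e-35
  (-)t^(-34) = -1e-34
  (+)t^(-33) = -1e-33
  (-)t^(-32) = -1e-32
  (+)t^(-31) = -1e-31
  (-)t^(-30) = -1e-30
  (+)t^(-29) = -1e-29
  (-)t^(-28) = -1e-28
  (+)t^(-27) = -1e-27
  (-)t^(-26) = -1e-26
  (+)t^(-25) = -1e-25
  (-)t^(-24) = -1e-24
  (+)t^(-23) = -1e-23
  (-)t^(-22) = -1e-22
  (+)t^(-21) = -1e-21
  (-)t^(-20) = -1e-20
  (+)t^(-19) = -1e-19
  (-)t^(-18) = -1e-18
  (+)t^(-17) = -1e-17
  (-)t^(-16) = -1e-16
  (+)t^(-15) = -1e-15
  (+)t^(-13) = -1e-13
Sum = (-1e-40) + (-1e-39) + (-1e-38) + (-1e-37) + (-1e-36) + (-1e-35) + (-1e-34) + (-1e-33) + (-1e-32) + (-1e-31) + (-1e-30) + (-1e-29) + (-1e-28) + (-1e-27) + (-1e-26) + (-1e-25) + (-1e-24) + (-1e-23) + (-1e-22) + (-1e-21) + (-1e-20) + (-1e-19) + (-1e-18) + (-1e-17) + (-1e-16) + (-1e-15) + (-1e-13)
= -1.011111111e-13
Rounded to 6 significant figures: -1.01111e-13

-1.01111e-13


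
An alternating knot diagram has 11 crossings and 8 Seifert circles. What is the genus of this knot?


For alternating knots, g = (c - s + 1)/2.
= (11 - 8 + 1)/2
= 4/2 = 2

2


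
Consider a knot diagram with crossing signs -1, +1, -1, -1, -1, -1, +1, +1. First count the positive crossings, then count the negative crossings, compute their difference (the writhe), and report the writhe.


Step 1: Count positive crossings (+1).
Positive crossings: 3
Step 2: Count negative crossings (-1).
Negative crossings: 5
Step 3: Writhe = (positive) - (negative)
w = 3 - 5 = -2
Step 4: |w| = 2, and w is negative

-2


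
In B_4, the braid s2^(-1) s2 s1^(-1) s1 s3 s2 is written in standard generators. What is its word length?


The word length counts the number of generators (including inverses).
Listing each generator: s2^(-1), s2, s1^(-1), s1, s3, s2
There are 6 generators in this braid word.

6


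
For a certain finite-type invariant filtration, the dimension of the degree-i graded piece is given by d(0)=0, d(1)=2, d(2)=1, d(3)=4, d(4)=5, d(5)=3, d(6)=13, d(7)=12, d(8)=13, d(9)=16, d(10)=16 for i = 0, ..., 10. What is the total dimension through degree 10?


Total dimension = d(0) + d(1) + ... + d(10)
= 0 + 2 + 1 + 4 + 5 + 3 + 13 + 12 + 13 + 16 + 16
= 85

85


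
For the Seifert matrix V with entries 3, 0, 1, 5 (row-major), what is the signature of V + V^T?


Step 1: V + V^T = [[6, 1], [1, 10]]
Step 2: trace = 16, det = 59
Step 3: Discriminant = 16^2 - 4*59 = 20
Step 4: Eigenvalues: 10.2361, 5.76393
Step 5: Signature = (# positive eigenvalues) - (# negative eigenvalues) = 2

2


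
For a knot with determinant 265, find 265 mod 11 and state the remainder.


Step 1: A knot is p-colorable if and only if p divides its determinant.
Step 2: Compute 265 mod 11.
265 = 24 * 11 + 1
Step 3: 265 mod 11 = 1
Step 4: The knot is 11-colorable: no

1


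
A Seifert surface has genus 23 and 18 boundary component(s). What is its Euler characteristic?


chi = 2 - 2g - b
= 2 - 2*23 - 18
= 2 - 46 - 18 = -62

-62


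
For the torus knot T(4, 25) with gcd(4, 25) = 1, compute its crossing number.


For a torus knot T(p, q) with gcd(p,q)=1,
the crossing number is min(p*(q-1), q*(p-1)).
p*(q-1) = 4*24 = 96
q*(p-1) = 25*3 = 75
min(96, 75) = 75

75


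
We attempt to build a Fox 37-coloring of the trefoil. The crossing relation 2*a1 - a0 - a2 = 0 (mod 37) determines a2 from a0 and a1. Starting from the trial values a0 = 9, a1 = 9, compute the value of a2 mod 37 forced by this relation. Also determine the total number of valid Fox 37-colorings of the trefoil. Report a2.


Step 1: Apply the given crossing relation 2*a1 - a0 - a2 = 0 (mod 37).
  a2 = 2*a1 - a0 mod 37
  a2 = 2*9 - 9 mod 37
  a2 = 18 - 9 mod 37
  a2 = 9 mod 37 = 9
Step 2: The trefoil has determinant 3.
  Number of Fox p-colorings (p prime) is p^2 if p = 3, else p.
  Since 37 does not divide 3, only trivial (constant) colorings exist.
  (Here a0 = a1 = a2 = 9, the constant coloring, which is valid.)
  Total colorings = 37
Step 3: a2 = 9, total Fox 37-colorings = 37

9


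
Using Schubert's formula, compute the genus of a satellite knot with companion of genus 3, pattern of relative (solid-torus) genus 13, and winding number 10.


Schubert: g(satellite) = g_rel(pattern) + |winding| * g(companion),
where g_rel(pattern) is the genus of the pattern relative to the solid torus.
= 13 + 10 * 3
= 13 + 30 = 43

43


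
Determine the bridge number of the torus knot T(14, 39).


The bridge number of T(p,q) is min(p,q).
min(14, 39) = 14

14


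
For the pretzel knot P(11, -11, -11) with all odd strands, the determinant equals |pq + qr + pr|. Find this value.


Step 1: Compute pq + qr + pr.
pq = 11*(-11) = -121
qr = (-11)*(-11) = 121
pr = 11*(-11) = -121
pq + qr + pr = -121 + 121 + (-121) = -121
Step 2: Take absolute value.
det(P(11,-11,-11)) = |-121| = 121

121


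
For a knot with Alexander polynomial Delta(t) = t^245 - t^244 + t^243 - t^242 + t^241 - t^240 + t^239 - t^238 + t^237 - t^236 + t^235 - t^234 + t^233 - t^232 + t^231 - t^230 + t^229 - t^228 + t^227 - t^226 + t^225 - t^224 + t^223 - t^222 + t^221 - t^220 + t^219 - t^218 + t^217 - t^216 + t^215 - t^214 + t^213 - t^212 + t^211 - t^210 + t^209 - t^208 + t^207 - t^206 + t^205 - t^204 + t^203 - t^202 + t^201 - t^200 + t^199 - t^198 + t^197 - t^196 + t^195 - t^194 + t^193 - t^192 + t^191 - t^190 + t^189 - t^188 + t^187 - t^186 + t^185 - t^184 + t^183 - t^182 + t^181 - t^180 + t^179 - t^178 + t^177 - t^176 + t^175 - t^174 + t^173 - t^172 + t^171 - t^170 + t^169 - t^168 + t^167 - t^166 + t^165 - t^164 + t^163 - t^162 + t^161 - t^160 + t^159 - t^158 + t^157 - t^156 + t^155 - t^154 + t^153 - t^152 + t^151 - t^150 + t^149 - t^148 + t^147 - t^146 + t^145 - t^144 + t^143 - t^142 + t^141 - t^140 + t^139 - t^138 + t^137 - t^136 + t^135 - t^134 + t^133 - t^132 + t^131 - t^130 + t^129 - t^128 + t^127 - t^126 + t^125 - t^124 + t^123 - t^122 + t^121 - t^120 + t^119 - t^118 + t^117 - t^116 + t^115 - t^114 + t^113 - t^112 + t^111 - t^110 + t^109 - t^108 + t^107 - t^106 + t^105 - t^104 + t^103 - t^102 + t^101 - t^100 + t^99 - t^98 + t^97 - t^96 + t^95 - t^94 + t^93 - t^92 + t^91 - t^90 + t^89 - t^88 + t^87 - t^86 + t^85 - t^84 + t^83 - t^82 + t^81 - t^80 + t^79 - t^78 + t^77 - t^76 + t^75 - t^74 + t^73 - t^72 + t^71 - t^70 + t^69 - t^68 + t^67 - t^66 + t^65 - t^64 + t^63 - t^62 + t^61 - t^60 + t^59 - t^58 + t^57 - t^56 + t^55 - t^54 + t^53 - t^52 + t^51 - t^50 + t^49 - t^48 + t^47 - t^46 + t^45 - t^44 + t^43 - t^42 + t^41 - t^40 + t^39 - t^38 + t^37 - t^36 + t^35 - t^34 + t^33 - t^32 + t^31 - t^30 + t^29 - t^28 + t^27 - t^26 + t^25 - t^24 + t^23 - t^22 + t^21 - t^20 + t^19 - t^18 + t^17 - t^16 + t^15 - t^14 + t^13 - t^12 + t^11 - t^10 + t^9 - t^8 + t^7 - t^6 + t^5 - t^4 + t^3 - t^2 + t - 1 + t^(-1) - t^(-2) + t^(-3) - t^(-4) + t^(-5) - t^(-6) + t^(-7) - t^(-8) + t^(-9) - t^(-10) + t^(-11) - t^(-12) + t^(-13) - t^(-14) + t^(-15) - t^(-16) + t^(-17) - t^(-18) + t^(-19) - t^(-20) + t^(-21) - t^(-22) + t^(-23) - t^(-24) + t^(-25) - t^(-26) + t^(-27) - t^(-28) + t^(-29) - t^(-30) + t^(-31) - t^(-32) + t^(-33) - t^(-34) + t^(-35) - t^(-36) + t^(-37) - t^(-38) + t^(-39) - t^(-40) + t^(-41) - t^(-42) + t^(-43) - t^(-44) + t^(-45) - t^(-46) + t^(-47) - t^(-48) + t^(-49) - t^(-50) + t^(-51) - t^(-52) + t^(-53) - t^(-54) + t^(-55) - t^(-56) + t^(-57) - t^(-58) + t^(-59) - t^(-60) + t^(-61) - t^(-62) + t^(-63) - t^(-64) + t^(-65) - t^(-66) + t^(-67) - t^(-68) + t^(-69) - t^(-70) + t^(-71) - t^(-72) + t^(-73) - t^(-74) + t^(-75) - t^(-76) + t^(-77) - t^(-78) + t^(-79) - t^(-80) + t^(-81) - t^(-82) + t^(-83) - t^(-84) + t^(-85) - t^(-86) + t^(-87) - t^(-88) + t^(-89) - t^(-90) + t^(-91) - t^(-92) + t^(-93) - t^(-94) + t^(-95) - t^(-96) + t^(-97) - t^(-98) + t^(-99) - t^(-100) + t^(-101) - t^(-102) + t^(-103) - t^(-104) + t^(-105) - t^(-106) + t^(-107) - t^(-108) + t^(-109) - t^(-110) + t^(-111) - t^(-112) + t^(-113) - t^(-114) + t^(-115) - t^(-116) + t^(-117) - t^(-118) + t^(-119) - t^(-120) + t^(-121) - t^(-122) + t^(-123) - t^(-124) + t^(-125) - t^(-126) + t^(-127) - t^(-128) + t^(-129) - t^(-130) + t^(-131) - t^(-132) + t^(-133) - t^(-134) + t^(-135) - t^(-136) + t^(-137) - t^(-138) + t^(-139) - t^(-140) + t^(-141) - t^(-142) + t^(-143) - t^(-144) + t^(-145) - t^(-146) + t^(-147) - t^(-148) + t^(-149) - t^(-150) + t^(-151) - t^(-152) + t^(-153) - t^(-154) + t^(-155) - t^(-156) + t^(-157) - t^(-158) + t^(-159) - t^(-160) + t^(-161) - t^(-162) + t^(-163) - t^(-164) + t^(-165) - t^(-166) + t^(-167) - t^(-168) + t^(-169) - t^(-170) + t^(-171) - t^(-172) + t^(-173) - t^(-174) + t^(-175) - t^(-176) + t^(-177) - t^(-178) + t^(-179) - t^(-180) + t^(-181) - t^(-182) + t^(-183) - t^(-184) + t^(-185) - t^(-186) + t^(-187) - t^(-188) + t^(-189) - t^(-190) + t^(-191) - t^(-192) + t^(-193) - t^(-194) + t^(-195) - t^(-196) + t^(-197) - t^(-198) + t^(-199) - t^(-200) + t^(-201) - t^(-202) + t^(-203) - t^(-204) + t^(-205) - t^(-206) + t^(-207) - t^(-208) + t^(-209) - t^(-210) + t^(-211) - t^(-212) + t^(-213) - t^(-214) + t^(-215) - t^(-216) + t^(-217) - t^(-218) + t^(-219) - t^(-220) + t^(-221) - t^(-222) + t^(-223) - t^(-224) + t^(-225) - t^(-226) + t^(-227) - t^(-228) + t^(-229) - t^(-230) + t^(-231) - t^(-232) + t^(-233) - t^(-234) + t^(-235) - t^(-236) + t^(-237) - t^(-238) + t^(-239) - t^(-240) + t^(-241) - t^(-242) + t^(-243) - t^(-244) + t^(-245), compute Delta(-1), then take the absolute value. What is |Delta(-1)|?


Step 1: The polynomial has 491 terms with alternating signs, exponents from 245 down to -245.
Step 2: Substitute t = -1. The i-th term has coefficient (-1)^i and exponent (m-i),
  so its value is (-1)^i * (-1)^(m-i) = (-1)^m = -1 for every i.
Step 3: All 491 terms equal -1, so Delta(-1) = 491 * (-1) = -491
Step 4: |Delta(-1)| = 491

491


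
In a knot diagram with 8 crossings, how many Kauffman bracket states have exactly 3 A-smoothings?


We choose which 3 of 8 crossings get A-smoothings.
C(8, 3) = 8! / (3! * 5!)
= 56

56


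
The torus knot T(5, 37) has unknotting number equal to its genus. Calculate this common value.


For a torus knot T(p,q), both the unknotting number and genus equal (p-1)(q-1)/2.
= (5-1)(37-1)/2
= 4*36/2
= 144/2 = 72

72


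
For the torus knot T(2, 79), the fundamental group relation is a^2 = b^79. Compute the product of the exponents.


The relation is a^2 = b^79.
Product of exponents = 2 * 79
= 158

158


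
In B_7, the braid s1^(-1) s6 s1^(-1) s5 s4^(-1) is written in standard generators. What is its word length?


The word length counts the number of generators (including inverses).
Listing each generator: s1^(-1), s6, s1^(-1), s5, s4^(-1)
There are 5 generators in this braid word.

5


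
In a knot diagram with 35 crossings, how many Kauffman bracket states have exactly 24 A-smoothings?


We choose which 24 of 35 crossings get A-smoothings.
C(35, 24) = 35! / (24! * 11!)
= 417225900

417225900


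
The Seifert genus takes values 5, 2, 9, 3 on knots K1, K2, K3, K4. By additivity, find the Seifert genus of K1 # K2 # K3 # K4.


The Seifert genus is additive under connected sum.
Seifert genus(K1 # K2 # K3 # K4) = (5) + (2) + (9) + (3)
= 19

19


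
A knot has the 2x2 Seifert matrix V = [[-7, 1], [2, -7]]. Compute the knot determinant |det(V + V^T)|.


Step 1: Form V + V^T where V = [[-7, 1], [2, -7]]
  V^T = [[-7, 2], [1, -7]]
  V + V^T = [[-14, 3], [3, -14]]
Step 2: det(V + V^T) = (-14)*(-14) - 3*3
  = 196 - 9 = 187
Step 3: Knot determinant = |det(V + V^T)| = |187| = 187

187


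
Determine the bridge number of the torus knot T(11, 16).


The bridge number of T(p,q) is min(p,q).
min(11, 16) = 11

11


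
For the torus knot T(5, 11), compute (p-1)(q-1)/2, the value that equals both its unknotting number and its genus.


For a torus knot T(p,q), both the unknotting number and genus equal (p-1)(q-1)/2.
= (5-1)(11-1)/2
= 4*10/2
= 40/2 = 20

20


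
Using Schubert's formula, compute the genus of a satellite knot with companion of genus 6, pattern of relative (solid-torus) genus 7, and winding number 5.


Schubert: g(satellite) = g_rel(pattern) + |winding| * g(companion),
where g_rel(pattern) is the genus of the pattern relative to the solid torus.
= 7 + 5 * 6
= 7 + 30 = 37

37


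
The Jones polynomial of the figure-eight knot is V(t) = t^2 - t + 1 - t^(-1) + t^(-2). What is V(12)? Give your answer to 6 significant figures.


Substituting t = 12 into V(t) = t^2 - t + 1 - t^(-1) + t^(-2):
  (+)t^(2) = 144
  (-)t^(1) = -12
  (+)t^(0) = 1
  (-)t^(-1) = -0.0833333
  (+)t^(-2) = 0.00694444
Sum = (144) + (-12) + (1) + (-0.0833333) + (0.00694444)
= 132.9236111
Rounded to 6 significant figures: 132.924

132.924


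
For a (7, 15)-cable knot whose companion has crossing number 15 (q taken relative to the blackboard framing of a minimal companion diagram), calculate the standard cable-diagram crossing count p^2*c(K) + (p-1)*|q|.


Step 1: Each of the c(K) crossings of the companion diagram becomes p*p = p^2 crossings among the p parallel strands, and each of the |q| twists s_1 s_2 ... s_(p-1) adds (p-1) crossings.
  Crossings = p^2 * c(K) + (p-1)*|q|
Step 2: = 7^2 * 15 + (7-1)*15
Step 3: = 49*15 + 6*15
Step 4: = 735 + 90 = 825

825


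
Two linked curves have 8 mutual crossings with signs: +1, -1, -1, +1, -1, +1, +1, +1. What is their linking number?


Step 1: Count positive crossings: 5
Step 2: Count negative crossings: 3
Step 3: Sum of signs = 5 - 3 = 2
Step 4: Linking number = sum/2 = 2/2 = 1

1


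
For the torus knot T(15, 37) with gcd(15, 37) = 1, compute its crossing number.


For a torus knot T(p, q) with gcd(p,q)=1,
the crossing number is min(p*(q-1), q*(p-1)).
p*(q-1) = 15*36 = 540
q*(p-1) = 37*14 = 518
min(540, 518) = 518

518


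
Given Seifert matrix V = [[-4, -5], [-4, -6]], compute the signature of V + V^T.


Step 1: V + V^T = [[-8, -9], [-9, -12]]
Step 2: trace = -20, det = 15
Step 3: Discriminant = (-20)^2 - 4*15 = 340
Step 4: Eigenvalues: -0.780456, -19.2195
Step 5: Signature = (# positive eigenvalues) - (# negative eigenvalues) = -2

-2


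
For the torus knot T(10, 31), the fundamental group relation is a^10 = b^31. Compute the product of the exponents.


The relation is a^10 = b^31.
Product of exponents = 10 * 31
= 310

310


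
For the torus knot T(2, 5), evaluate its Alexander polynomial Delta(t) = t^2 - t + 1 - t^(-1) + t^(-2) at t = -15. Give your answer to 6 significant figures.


Substituting t = -15 into Delta(t) = t^2 - t + 1 - t^(-1) + t^(-2):
Term values: (225) + (15) + (1) + (0.0666667) + (0.00444444)
Sum = 241.0711111
Rounded to 6 significant figures: 241.071

241.071


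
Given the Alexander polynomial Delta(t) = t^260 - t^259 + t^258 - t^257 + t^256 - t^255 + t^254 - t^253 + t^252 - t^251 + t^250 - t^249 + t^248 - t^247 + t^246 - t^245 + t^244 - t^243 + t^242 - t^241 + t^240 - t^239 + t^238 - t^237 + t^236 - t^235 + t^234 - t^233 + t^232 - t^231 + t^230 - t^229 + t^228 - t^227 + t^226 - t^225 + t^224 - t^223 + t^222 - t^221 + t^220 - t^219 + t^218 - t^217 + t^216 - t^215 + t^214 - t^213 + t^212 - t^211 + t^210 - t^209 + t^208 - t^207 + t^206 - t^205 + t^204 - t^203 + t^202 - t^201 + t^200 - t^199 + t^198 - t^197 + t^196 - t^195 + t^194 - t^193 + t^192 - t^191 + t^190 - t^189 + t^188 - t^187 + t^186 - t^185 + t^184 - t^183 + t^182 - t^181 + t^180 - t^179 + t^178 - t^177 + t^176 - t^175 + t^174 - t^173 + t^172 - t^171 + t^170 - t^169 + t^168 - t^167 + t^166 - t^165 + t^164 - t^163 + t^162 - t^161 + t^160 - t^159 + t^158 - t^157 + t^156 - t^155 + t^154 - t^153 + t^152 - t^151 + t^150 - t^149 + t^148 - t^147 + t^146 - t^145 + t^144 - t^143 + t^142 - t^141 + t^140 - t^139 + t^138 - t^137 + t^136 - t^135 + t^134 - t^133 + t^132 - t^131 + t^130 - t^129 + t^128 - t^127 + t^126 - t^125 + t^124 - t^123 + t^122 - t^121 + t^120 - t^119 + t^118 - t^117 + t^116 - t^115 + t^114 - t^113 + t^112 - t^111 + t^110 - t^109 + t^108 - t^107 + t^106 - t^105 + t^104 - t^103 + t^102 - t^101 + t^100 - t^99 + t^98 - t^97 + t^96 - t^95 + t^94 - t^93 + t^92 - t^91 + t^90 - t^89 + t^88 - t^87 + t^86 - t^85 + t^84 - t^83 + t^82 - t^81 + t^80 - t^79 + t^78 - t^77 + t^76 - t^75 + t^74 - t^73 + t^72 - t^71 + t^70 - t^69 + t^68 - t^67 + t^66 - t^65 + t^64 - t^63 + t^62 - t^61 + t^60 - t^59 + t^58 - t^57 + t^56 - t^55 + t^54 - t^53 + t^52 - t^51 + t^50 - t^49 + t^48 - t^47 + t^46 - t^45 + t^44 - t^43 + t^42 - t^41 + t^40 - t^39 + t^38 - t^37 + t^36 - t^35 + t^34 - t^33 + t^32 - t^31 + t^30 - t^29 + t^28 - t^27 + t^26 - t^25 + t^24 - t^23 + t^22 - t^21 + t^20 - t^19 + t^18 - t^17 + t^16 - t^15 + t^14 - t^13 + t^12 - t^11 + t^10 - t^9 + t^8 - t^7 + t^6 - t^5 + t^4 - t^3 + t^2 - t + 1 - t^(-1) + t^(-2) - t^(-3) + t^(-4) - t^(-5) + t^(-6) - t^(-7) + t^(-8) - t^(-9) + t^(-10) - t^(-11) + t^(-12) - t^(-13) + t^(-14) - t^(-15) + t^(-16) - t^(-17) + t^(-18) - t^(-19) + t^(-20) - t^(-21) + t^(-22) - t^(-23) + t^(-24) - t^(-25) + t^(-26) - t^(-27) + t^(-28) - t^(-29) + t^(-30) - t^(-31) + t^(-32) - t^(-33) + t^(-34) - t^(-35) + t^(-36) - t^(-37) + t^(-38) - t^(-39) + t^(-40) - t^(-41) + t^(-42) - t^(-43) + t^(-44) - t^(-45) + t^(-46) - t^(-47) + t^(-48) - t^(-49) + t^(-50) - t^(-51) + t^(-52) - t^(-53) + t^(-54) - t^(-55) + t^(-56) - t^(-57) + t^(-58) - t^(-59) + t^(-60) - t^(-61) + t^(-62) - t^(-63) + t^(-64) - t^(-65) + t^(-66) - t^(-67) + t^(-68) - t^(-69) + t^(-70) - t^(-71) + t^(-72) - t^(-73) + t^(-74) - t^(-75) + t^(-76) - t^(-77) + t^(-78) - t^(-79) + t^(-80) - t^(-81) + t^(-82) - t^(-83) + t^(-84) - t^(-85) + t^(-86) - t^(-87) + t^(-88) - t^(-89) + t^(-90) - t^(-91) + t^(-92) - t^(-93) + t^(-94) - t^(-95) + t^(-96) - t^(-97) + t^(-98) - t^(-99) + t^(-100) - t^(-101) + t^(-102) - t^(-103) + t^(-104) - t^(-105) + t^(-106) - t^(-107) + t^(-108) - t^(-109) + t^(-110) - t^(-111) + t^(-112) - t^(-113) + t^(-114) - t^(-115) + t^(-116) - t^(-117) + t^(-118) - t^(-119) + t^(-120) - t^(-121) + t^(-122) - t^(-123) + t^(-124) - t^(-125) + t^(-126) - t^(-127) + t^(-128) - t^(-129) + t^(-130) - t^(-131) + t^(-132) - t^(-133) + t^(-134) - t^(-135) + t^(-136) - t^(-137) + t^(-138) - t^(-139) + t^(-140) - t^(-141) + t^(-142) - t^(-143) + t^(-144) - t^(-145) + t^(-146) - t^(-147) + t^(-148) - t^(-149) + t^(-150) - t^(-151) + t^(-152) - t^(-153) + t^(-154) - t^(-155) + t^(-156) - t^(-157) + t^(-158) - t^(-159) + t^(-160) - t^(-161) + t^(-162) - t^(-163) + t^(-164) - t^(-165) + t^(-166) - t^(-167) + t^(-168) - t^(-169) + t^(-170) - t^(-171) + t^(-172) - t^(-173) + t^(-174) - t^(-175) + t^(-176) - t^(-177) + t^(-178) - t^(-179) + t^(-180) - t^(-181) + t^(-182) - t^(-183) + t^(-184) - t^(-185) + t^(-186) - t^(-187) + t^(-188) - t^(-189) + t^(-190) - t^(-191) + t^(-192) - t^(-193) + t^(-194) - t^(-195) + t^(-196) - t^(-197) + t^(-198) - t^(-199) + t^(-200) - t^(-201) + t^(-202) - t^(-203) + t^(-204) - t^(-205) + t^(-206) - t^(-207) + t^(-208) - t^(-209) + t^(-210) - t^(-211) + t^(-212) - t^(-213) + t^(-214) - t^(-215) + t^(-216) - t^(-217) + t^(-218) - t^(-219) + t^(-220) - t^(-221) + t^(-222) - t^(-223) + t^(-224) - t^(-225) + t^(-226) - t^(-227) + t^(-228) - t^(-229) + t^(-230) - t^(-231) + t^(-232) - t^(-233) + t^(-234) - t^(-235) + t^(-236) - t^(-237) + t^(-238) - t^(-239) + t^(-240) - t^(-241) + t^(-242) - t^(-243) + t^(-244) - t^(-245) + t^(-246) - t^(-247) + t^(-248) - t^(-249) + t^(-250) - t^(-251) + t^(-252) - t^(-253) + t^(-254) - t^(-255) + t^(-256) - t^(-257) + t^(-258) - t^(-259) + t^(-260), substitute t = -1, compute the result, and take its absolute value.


Step 1: The polynomial has 521 terms with alternating signs, exponents from 260 down to -260.
Step 2: Substitute t = -1. The i-th term has coefficient (-1)^i and exponent (m-i),
  so its value is (-1)^i * (-1)^(m-i) = (-1)^m = 1 for every i.
Step 3: All 521 terms equal 1, so Delta(-1) = 521 * (1) = 521
Step 4: |Delta(-1)| = 521

521


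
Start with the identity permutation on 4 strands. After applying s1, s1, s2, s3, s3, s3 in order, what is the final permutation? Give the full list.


Starting with identity [1, 2, 3, 4].
Apply generators in sequence:
  After s1: [2, 1, 3, 4]
  After s1: [1, 2, 3, 4]
  After s2: [1, 3, 2, 4]
  After s3: [1, 3, 4, 2]
  After s3: [1, 3, 2, 4]
  After s3: [1, 3, 4, 2]
Final permutation: [1, 3, 4, 2]

[1, 3, 4, 2]


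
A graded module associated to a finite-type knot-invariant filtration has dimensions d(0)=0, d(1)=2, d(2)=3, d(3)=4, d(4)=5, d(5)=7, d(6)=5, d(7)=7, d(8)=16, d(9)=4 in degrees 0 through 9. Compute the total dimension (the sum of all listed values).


Total dimension = d(0) + d(1) + ... + d(9)
= 0 + 2 + 3 + 4 + 5 + 7 + 5 + 7 + 16 + 4
= 53

53


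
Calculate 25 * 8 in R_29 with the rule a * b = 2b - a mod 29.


25 * 8 = 2*8 - 25 mod 29
= 16 - 25 mod 29
= -9 mod 29 = 20

20


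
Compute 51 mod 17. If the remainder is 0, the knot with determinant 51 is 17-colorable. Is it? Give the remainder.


Step 1: A knot is p-colorable if and only if p divides its determinant.
Step 2: Compute 51 mod 17.
51 = 3 * 17 + 0
Step 3: 51 mod 17 = 0
Step 4: The knot is 17-colorable: yes

0


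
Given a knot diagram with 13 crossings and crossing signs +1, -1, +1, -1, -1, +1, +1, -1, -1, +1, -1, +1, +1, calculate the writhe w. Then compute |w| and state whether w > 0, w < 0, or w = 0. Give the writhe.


Step 1: Count positive crossings (+1).
Positive crossings: 7
Step 2: Count negative crossings (-1).
Negative crossings: 6
Step 3: Writhe = (positive) - (negative)
w = 7 - 6 = 1
Step 4: |w| = 1, and w is positive

1


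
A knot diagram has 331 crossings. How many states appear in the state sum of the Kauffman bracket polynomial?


Each crossing contributes 2 choices (A-smoothing or B-smoothing).
Total states = 2^331 = 4374501449566023848745004454235242730706338861786424872851541212819905998398751846447026354046107648

4374501449566023848745004454235242730706338861786424872851541212819905998398751846447026354046107648


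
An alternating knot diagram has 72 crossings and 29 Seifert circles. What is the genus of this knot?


For alternating knots, g = (c - s + 1)/2.
= (72 - 29 + 1)/2
= 44/2 = 22

22


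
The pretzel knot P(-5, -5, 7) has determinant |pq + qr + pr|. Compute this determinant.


Step 1: Compute pq + qr + pr.
pq = (-5)*(-5) = 25
qr = (-5)*7 = -35
pr = (-5)*7 = -35
pq + qr + pr = 25 + (-35) + (-35) = -45
Step 2: Take absolute value.
det(P(-5,-5,7)) = |-45| = 45

45


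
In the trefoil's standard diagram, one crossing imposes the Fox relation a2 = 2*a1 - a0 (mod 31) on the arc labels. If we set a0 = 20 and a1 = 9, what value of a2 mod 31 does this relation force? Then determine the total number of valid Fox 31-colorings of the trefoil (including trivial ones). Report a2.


Step 1: Apply the given crossing relation 2*a1 - a0 - a2 = 0 (mod 31).
  a2 = 2*a1 - a0 mod 31
  a2 = 2*9 - 20 mod 31
  a2 = 18 - 20 mod 31
  a2 = -2 mod 31 = 29
Step 2: The trefoil has determinant 3.
  Number of Fox p-colorings (p prime) is p^2 if p = 3, else p.
  Since 31 does not divide 3, only trivial (constant) colorings exist.
  (So the trial a0 = 20, a1 = 9 with a0 != a1 does NOT extend to a valid coloring of the whole trefoil: the other two crossing relations require 3*(a1 - a0) = 0 (mod 31), which fails.)
  Total colorings = 31
Step 3: a2 = 29, total Fox 31-colorings = 31

29


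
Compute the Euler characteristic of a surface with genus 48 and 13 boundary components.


chi = 2 - 2g - b
= 2 - 2*48 - 13
= 2 - 96 - 13 = -107

-107


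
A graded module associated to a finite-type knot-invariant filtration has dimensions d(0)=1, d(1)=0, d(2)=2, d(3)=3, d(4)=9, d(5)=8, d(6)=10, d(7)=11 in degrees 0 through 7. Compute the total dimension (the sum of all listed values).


Total dimension = d(0) + d(1) + ... + d(7)
= 1 + 0 + 2 + 3 + 9 + 8 + 10 + 11
= 44

44


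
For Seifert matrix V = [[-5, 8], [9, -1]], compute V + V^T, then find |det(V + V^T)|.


Step 1: Form V + V^T where V = [[-5, 8], [9, -1]]
  V^T = [[-5, 9], [8, -1]]
  V + V^T = [[-10, 17], [17, -2]]
Step 2: det(V + V^T) = (-10)*(-2) - 17*17
  = 20 - 289 = -269
Step 3: Knot determinant = |det(V + V^T)| = |-269| = 269

269


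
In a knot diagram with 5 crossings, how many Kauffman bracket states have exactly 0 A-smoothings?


We choose which 0 of 5 crossings get A-smoothings.
C(5, 0) = 5! / (0! * 5!)
= 1

1


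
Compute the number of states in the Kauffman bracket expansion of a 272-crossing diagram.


Each crossing contributes 2 choices (A-smoothing or B-smoothing).
Total states = 2^272 = 7588550360256754183279148073529370729071901715047420004889892225542594864082845696

7588550360256754183279148073529370729071901715047420004889892225542594864082845696


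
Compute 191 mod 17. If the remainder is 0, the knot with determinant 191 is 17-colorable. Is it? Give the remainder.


Step 1: A knot is p-colorable if and only if p divides its determinant.
Step 2: Compute 191 mod 17.
191 = 11 * 17 + 4
Step 3: 191 mod 17 = 4
Step 4: The knot is 17-colorable: no

4


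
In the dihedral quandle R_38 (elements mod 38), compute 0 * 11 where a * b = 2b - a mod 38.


0 * 11 = 2*11 - 0 mod 38
= 22 - 0 mod 38
= 22 mod 38 = 22

22


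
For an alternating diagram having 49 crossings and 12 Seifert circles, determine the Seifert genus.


For alternating knots, g = (c - s + 1)/2.
= (49 - 12 + 1)/2
= 38/2 = 19

19


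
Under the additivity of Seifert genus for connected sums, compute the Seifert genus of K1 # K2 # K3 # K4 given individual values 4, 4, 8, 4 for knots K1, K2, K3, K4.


The Seifert genus is additive under connected sum.
Seifert genus(K1 # K2 # K3 # K4) = (4) + (4) + (8) + (4)
= 20

20


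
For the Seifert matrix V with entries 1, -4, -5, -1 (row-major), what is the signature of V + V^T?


Step 1: V + V^T = [[2, -9], [-9, -2]]
Step 2: trace = 0, det = -85
Step 3: Discriminant = 0^2 - 4*(-85) = 340
Step 4: Eigenvalues: 9.21954, -9.21954
Step 5: Signature = (# positive eigenvalues) - (# negative eigenvalues) = 0

0


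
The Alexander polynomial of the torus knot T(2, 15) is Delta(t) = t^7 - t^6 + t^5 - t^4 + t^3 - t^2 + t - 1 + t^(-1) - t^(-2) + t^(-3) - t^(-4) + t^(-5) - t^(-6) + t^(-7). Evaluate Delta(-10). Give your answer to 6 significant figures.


Substituting t = -10 into Delta(t) = t^7 - t^6 + t^5 - t^4 + t^3 - t^2 + t - 1 + t^(-1) - t^(-2) + t^(-3) - t^(-4) + t^(-5) - t^(-6) + t^(-7):
Term values: (-10000000) + (-1000000) + (-100000) + (-10000) + (-1000) + (-100) + (-10) + (-1) + (-0.1) + (-0.01) + (-0.001) + (-0.0001) + (-1e-05) + (-1e-06) + (-1e-07)
Sum = -11111111.11
Rounded to 6 significant figures: -1.11111e+07

-1.11111e+07


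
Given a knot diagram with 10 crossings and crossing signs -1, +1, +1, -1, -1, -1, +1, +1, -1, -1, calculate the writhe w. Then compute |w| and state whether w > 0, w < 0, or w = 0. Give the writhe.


Step 1: Count positive crossings (+1).
Positive crossings: 4
Step 2: Count negative crossings (-1).
Negative crossings: 6
Step 3: Writhe = (positive) - (negative)
w = 4 - 6 = -2
Step 4: |w| = 2, and w is negative

-2


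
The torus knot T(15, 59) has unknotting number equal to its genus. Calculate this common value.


For a torus knot T(p,q), both the unknotting number and genus equal (p-1)(q-1)/2.
= (15-1)(59-1)/2
= 14*58/2
= 812/2 = 406

406


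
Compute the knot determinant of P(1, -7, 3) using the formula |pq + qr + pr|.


Step 1: Compute pq + qr + pr.
pq = 1*(-7) = -7
qr = (-7)*3 = -21
pr = 1*3 = 3
pq + qr + pr = -7 + (-21) + 3 = -25
Step 2: Take absolute value.
det(P(1,-7,3)) = |-25| = 25

25


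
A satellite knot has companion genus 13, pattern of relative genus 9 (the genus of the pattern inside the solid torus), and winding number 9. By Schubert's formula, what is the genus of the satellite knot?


Schubert: g(satellite) = g_rel(pattern) + |winding| * g(companion),
where g_rel(pattern) is the genus of the pattern relative to the solid torus.
= 9 + 9 * 13
= 9 + 117 = 126

126


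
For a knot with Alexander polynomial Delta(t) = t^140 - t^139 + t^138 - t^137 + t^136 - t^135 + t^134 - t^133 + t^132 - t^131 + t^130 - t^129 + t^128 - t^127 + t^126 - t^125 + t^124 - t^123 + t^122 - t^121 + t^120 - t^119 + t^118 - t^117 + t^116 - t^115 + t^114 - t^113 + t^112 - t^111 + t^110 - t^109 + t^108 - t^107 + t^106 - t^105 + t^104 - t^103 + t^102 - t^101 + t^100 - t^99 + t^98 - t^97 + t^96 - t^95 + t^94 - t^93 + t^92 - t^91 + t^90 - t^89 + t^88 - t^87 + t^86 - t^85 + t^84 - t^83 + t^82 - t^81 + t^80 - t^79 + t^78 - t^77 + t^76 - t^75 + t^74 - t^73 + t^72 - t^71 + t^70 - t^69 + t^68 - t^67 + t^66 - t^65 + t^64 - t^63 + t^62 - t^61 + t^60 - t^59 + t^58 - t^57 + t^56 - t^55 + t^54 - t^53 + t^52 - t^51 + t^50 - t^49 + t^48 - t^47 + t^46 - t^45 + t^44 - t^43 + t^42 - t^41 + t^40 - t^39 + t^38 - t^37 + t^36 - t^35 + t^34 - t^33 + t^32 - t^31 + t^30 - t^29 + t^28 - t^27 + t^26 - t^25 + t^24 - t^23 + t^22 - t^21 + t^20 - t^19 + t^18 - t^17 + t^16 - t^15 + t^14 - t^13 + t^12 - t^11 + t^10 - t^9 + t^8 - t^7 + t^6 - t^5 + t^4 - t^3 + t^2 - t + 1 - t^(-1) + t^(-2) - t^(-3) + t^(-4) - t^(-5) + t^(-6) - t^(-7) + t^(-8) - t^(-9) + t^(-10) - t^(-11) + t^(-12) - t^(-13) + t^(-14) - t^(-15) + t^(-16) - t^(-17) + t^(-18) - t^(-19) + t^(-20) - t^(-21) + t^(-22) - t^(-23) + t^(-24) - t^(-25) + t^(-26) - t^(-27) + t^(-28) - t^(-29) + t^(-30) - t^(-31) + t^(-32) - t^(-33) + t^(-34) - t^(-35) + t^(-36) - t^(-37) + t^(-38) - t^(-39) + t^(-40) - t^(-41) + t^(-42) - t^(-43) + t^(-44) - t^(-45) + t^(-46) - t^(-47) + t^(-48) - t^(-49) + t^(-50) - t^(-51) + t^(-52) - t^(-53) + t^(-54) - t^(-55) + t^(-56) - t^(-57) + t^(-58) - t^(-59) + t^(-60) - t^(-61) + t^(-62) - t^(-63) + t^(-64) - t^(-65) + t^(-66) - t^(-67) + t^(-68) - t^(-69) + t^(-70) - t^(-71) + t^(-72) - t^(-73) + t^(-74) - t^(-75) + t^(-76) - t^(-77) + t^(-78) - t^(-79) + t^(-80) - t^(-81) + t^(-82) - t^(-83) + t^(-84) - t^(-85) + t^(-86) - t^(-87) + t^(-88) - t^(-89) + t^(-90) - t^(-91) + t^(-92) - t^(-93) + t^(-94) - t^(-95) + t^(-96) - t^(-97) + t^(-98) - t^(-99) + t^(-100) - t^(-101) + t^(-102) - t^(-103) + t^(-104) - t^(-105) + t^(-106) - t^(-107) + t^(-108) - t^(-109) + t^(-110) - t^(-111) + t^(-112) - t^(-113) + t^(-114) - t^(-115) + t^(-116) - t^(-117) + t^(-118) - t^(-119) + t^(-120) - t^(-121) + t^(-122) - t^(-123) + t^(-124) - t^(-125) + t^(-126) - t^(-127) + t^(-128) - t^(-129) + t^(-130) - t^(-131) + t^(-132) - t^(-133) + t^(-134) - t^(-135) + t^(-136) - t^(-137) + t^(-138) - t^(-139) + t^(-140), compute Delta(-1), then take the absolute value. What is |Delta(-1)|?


Step 1: The polynomial has 281 terms with alternating signs, exponents from 140 down to -140.
Step 2: Substitute t = -1. The i-th term has coefficient (-1)^i and exponent (m-i),
  so its value is (-1)^i * (-1)^(m-i) = (-1)^m = 1 for every i.
Step 3: All 281 terms equal 1, so Delta(-1) = 281 * (1) = 281
Step 4: |Delta(-1)| = 281

281


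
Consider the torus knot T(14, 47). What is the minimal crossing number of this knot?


For a torus knot T(p, q) with gcd(p,q)=1,
the crossing number is min(p*(q-1), q*(p-1)).
p*(q-1) = 14*46 = 644
q*(p-1) = 47*13 = 611
min(644, 611) = 611

611


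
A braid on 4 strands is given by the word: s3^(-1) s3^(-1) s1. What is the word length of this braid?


The word length counts the number of generators (including inverses).
Listing each generator: s3^(-1), s3^(-1), s1
There are 3 generators in this braid word.

3


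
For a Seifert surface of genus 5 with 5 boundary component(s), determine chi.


chi = 2 - 2g - b
= 2 - 2*5 - 5
= 2 - 10 - 5 = -13

-13


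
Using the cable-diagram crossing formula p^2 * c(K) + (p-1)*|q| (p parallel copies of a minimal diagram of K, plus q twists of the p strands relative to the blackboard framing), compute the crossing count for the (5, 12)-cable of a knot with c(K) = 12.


Step 1: Each of the c(K) crossings of the companion diagram becomes p*p = p^2 crossings among the p parallel strands, and each of the |q| twists s_1 s_2 ... s_(p-1) adds (p-1) crossings.
  Crossings = p^2 * c(K) + (p-1)*|q|
Step 2: = 5^2 * 12 + (5-1)*12
Step 3: = 25*12 + 4*12
Step 4: = 300 + 48 = 348

348


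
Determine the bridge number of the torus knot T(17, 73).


The bridge number of T(p,q) is min(p,q).
min(17, 73) = 17

17


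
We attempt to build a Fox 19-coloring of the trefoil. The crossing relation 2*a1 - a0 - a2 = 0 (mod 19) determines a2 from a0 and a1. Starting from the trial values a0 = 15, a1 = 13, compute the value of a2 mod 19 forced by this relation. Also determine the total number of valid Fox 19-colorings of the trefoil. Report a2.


Step 1: Apply the given crossing relation 2*a1 - a0 - a2 = 0 (mod 19).
  a2 = 2*a1 - a0 mod 19
  a2 = 2*13 - 15 mod 19
  a2 = 26 - 15 mod 19
  a2 = 11 mod 19 = 11
Step 2: The trefoil has determinant 3.
  Number of Fox p-colorings (p prime) is p^2 if p = 3, else p.
  Since 19 does not divide 3, only trivial (constant) colorings exist.
  (So the trial a0 = 15, a1 = 13 with a0 != a1 does NOT extend to a valid coloring of the whole trefoil: the other two crossing relations require 3*(a1 - a0) = 0 (mod 19), which fails.)
  Total colorings = 19
Step 3: a2 = 11, total Fox 19-colorings = 19

11
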